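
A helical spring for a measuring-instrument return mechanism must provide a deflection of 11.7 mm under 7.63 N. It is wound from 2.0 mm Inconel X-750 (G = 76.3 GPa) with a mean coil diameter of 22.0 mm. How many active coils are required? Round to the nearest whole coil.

Required rate k = F/δ = 7.63/11.7 = 0.65214 N/mm
N_a = Gd⁴/(8D³k) = (76.3×10³ × 2.0⁴)/(8 × 22.0³ × 0.65214)
    = 1.2208e+06 / 55551.6 = 21.98 → 22 coils

22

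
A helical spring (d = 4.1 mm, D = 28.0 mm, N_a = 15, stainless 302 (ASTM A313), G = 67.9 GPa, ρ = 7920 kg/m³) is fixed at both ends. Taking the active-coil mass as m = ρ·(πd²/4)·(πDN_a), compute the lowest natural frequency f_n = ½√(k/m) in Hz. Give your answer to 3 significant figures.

115 Hz

k = Gd⁴/(8D³N_a) = (67.9×10³)(4.1⁴)/(8·28.0³·15) = 7.2837 N/mm = 7283.7 N/m
Wire length L = πDN_a = π·28.0·15 = 1319.5 mm
m = ρ·(πd²/4)·L = 7920 × 13.203×10⁻⁶ m² × 1.3195 m = 0.13797 kg
f_n = ½√(k/m) = 0.5·√(7283.7/0.13797) = 0.5·√(52792) = 114.88 Hz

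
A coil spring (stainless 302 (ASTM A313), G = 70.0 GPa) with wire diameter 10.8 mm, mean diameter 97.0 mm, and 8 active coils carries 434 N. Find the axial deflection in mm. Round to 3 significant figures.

26.6 mm

k = Gd⁴/(8D³N_a) = (70.0×10³)(10.8⁴)/(8·97.0³·8) = 16.304 N/mm
δ = F/k = 434 / 16.304 = 26.619 mm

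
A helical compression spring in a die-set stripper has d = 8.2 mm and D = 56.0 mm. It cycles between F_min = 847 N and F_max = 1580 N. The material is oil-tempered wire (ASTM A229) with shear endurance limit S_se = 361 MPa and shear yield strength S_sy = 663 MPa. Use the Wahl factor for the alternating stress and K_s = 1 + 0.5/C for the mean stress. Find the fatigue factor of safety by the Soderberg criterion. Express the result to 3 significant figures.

C = D/d = 56.0/8.2 = 6.8293; K_W = (4C−1)/(4C−4)+0.615/C = 1.2187; K_s = 1+0.5/C = 1.0732
F_a = (F_max−F_min)/2 = 366.5 N; F_m = (F_max+F_min)/2 = 1213.5 N
τ_a = K_W·8F_aD/(πd³) = 1.2187 × 94.79 = 115.52 MPa
τ_m = K_s·8F_mD/(πd³) = 1.0732 × 313.85 = 336.83 MPa
Soderberg: 1/n_f = τ_a/S_se + τ_m/S_sy = 115.52/361 + 336.83/663 = 0.32000 + 0.50804 = 0.82805
n_f = 1/0.82805 = 1.208

1.21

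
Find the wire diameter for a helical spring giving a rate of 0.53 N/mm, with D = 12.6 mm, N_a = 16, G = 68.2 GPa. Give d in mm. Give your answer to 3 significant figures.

d = (8D³N_a·k / G)^(1/4) = (8·12.6³·16·0.53 / (68.2×10³))^0.25
  = (1.9898)^0.25 = 1.1877 mm

1.19 mm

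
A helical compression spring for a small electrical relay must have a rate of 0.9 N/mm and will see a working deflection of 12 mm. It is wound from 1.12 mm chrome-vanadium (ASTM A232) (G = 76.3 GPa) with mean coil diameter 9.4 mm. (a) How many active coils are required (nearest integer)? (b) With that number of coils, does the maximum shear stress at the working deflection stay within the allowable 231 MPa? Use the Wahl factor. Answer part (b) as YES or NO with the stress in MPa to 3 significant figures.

(a) 20 coils; (b) YES, τ_max = 217 MPa

N_a = Gd⁴/(8D³k) = (76.3×10³)(1.12⁴)/(8·9.4³·0.9) = 20.08 → N_a = 20
Actual rate k = Gd⁴/(8D³·20) = 0.90343 N/mm
Working load F = kδ = 0.90343·12 = 10.841 N
C = 9.4/1.12 = 8.3929; K_W = (4C−1)/(4C−4)+0.615/C = 1.1747
τ_max = K_W·8FD/(πd³) = 1.1747·184.71 = 216.98 MPa
τ_max ≤ 231 MPa → acceptable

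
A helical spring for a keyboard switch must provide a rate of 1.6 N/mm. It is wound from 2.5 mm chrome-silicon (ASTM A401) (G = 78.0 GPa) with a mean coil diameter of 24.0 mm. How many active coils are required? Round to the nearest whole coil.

17

N_a = Gd⁴/(8D³k) = (78.0×10³ × 2.5⁴)/(8 × 24.0³ × 1.6)
    = 3.04688e+06 / 176947 = 17.22 → 17 coils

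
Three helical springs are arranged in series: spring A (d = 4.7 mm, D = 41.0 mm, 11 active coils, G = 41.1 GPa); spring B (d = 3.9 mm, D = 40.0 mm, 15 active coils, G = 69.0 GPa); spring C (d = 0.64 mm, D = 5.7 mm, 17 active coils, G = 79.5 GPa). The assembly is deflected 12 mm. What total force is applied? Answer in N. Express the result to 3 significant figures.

4.49 N

k_A = Gd⁴/(8D³N_a) = (41.1×10³)(4.7⁴)/(8·41.0³·11) = 3.3067 N/mm
k_B = Gd⁴/(8D³N_a) = (69.0×10³)(3.9⁴)/(8·40.0³·15) = 2.0785 N/mm
k_C = Gd⁴/(8D³N_a) = (79.5×10³)(0.64⁴)/(8·5.7³·17) = 0.52957 N/mm
Series: 1/k_eq = 1/3.3067 + 1/2.0785 + 1/0.52957 = 2.6719; k_eq = 0.37427 N/mm
F = k_eq·δ = 0.37427·12 = 4.4913 N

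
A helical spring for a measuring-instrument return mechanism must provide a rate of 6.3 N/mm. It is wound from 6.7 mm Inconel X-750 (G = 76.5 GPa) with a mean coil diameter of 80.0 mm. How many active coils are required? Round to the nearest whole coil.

6

N_a = Gd⁴/(8D³k) = (76.5×10³ × 6.7⁴)/(8 × 80.0³ × 6.3)
    = 1.54156e+08 / 2.58048e+07 = 5.974 → 6 coils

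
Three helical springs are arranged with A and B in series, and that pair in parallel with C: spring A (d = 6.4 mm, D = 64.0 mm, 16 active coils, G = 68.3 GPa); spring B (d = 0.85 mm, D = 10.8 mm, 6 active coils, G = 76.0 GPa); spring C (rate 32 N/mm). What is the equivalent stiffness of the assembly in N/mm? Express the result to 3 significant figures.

k_A = Gd⁴/(8D³N_a) = (68.3×10³)(6.4⁴)/(8·64.0³·16) = 3.415 N/mm
k_B = Gd⁴/(8D³N_a) = (76.0×10³)(0.85⁴)/(8·10.8³·6) = 0.65611 N/mm
Springs A,B series: k_AB = 1/(1/3.415+1/0.65611) = 0.55037 N/mm; parallel with C: k_eq = 0.55037+32 = 32.55 N/mm

32.6 N/mm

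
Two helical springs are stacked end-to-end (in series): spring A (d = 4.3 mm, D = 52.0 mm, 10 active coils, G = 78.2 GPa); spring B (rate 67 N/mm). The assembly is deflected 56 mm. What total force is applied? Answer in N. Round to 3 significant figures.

129 N

k_A = Gd⁴/(8D³N_a) = (78.2×10³)(4.3⁴)/(8·52.0³·10) = 2.3767 N/mm
Series: 1/k_eq = 1/2.3767 + 1/67 = 0.43567; k_eq = 2.2953 N/mm
F = k_eq·δ = 2.2953·56 = 128.54 N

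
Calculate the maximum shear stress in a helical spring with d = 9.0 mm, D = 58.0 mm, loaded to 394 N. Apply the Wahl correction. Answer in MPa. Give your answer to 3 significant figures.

Spring index C = D/d = 58.0/9.0 = 6.4444
K_W = (4C−1)/(4C−4) + 0.615/C = 24.778/21.778 + 0.0954 = 1.2332
τ₀ = 8FD/(πd³) = 8·394·58.0/(π·9.0³) = 182816/2290.2 = 79.825 MPa
τ_max = K·τ₀ = 1.2332 × 79.825 = 98.439 MPa

98.4 MPa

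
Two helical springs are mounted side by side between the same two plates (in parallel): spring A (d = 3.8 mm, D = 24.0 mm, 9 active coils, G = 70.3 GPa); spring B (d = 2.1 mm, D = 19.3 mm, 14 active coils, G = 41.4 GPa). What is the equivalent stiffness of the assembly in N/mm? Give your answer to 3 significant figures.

15.7 N/mm

k_A = Gd⁴/(8D³N_a) = (70.3×10³)(3.8⁴)/(8·24.0³·9) = 14.727 N/mm
k_B = Gd⁴/(8D³N_a) = (41.4×10³)(2.1⁴)/(8·19.3³·14) = 0.99997 N/mm
Parallel: k_eq = 14.727 + 0.99997 = 15.727 N/mm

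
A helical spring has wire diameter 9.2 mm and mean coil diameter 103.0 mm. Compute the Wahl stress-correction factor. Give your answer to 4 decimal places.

C = D/d = 103.0/9.2 = 11.1957
K_W = (4C−1)/(4C−4) + 0.615/C = 43.783/40.783 + 0.0549 = 1.1285

1.1285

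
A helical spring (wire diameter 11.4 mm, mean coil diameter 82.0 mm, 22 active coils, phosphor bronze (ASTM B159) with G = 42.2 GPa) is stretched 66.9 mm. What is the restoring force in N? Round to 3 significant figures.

491 N

k = Gd⁴/(8D³N_a) = (42.2×10³)(11.4⁴)/(8·82.0³·22) = 7.3448 N/mm
F = k·δ = 7.3448 × 66.9 = 491.36 N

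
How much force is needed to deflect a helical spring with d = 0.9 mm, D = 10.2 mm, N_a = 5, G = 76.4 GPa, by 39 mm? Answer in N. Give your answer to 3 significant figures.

k = Gd⁴/(8D³N_a) = (76.4×10³)(0.9⁴)/(8·10.2³·5) = 1.1809 N/mm
F = k·δ = 1.1809 × 39 = 46.054 N

46.1 N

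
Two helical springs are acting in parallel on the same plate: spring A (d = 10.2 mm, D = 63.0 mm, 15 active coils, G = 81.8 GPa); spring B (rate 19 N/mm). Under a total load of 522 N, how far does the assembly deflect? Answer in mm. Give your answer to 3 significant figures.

10.8 mm

k_A = Gd⁴/(8D³N_a) = (81.8×10³)(10.2⁴)/(8·63.0³·15) = 29.509 N/mm
Parallel: k_eq = 29.509 + 19 = 48.509 N/mm
δ = F/k_eq = 522/48.509 = 10.761 mm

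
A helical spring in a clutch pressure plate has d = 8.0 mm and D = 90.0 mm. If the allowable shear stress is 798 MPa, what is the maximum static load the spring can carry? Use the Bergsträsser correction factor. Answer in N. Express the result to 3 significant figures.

1590 N

C = D/d = 90.0/8.0 = 11.2500
K_B = (4C+2)/(4C−3) = 47.000/42.000 = 1.1190
τ_max = K·8FD/(πd³) → F_max = τ_allow·πd³/(8DK)
F_max = 798·π·8.0³/(8·90.0·1.1190) = 1.2836e+06/805.71 = 1593.1 N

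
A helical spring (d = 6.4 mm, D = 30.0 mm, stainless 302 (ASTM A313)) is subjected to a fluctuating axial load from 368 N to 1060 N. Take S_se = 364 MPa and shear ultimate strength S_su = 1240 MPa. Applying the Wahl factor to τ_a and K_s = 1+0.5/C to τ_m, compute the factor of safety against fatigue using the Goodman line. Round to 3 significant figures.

1.80

C = D/d = 30.0/6.4 = 4.6875; K_W = (4C−1)/(4C−4)+0.615/C = 1.3346; K_s = 1+0.5/C = 1.1067
F_a = (F_max−F_min)/2 = 346 N; F_m = (F_max+F_min)/2 = 714 N
τ_a = K_W·8F_aD/(πd³) = 1.3346 × 100.83 = 134.57 MPa
τ_m = K_s·8F_mD/(πd³) = 1.1067 × 208.07 = 230.27 MPa
Goodman: 1/n_f = τ_a/S_se + τ_m/S_su = 134.57/364 + 230.27/1240 = 0.36970 + 0.18570 = 0.5554
n_f = 1/0.5554 = 1.801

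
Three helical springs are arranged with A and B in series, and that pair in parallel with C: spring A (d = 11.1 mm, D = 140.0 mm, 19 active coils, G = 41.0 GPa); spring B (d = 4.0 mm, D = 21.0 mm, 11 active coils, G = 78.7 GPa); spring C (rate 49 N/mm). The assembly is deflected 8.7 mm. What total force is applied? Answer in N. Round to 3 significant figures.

k_A = Gd⁴/(8D³N_a) = (41.0×10³)(11.1⁴)/(8·140.0³·19) = 1.4923 N/mm
k_B = Gd⁴/(8D³N_a) = (78.7×10³)(4.0⁴)/(8·21.0³·11) = 24.721 N/mm
Springs A,B series: k_AB = 1/(1/1.4923+1/24.721) = 1.4073 N/mm; parallel with C: k_eq = 1.4073+49 = 50.407 N/mm
F = k_eq·δ = 50.407·8.7 = 438.54 N

439 N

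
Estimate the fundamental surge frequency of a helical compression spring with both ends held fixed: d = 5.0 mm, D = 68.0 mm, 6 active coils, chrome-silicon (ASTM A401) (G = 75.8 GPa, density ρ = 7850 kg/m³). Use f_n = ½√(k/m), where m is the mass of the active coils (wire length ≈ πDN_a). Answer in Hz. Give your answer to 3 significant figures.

k = Gd⁴/(8D³N_a) = (75.8×10³)(5.0⁴)/(8·68.0³·6) = 3.1389 N/mm = 3138.9 N/m
Wire length L = πDN_a = π·68.0·6 = 1281.8 mm
m = ρ·(πd²/4)·L = 7850 × 19.635×10⁻⁶ m² × 1.2818 m = 0.19756 kg
f_n = ½√(k/m) = 0.5·√(3138.9/0.19756) = 0.5·√(15888) = 63.024 Hz

63.0 Hz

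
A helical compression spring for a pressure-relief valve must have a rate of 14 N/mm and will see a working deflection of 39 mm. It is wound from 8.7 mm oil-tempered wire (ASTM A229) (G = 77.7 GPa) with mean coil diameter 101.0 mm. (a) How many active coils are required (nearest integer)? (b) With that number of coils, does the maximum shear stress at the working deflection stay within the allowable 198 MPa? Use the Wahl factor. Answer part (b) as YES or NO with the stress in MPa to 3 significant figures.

(a) 4 coils; (b) NO, τ_max = 231 MPa

N_a = Gd⁴/(8D³k) = (77.7×10³)(8.7⁴)/(8·101.0³·14) = 3.858 → N_a = 4
Actual rate k = Gd⁴/(8D³·4) = 13.502 N/mm
Working load F = kδ = 13.502·39 = 526.56 N
C = 101.0/8.7 = 11.6092; K_W = (4C−1)/(4C−4)+0.615/C = 1.1237
τ_max = K_W·8FD/(πd³) = 1.1237·205.66 = 231.09 MPa
τ_max > 198 MPa → exceeds allowable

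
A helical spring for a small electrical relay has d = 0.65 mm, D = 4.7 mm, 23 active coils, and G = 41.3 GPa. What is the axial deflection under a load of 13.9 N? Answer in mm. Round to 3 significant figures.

36.0 mm

k = Gd⁴/(8D³N_a) = (41.3×10³)(0.65⁴)/(8·4.7³·23) = 0.38592 N/mm
δ = F/k = 13.9 / 0.38592 = 36.018 mm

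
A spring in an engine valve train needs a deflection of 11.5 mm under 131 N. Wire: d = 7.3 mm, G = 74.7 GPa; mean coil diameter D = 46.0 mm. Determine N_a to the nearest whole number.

Required rate k = F/δ = 131/11.5 = 11.391 N/mm
N_a = Gd⁴/(8D³k) = (74.7×10³ × 7.3⁴)/(8 × 46.0³ × 11.391)
    = 2.12135e+08 / 8.87027e+06 = 23.92 → 24 coils

24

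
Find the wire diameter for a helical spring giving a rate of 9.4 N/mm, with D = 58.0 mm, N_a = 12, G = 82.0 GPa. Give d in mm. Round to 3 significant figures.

6.81 mm

d = (8D³N_a·k / G)^(1/4) = (8·58.0³·12·9.4 / (82.0×10³))^0.25
  = (2147.2)^0.25 = 6.8072 mm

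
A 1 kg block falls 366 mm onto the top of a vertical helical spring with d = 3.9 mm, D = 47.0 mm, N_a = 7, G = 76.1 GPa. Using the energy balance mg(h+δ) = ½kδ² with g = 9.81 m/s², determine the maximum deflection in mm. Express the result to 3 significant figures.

52.0 mm

k = Gd⁴/(8D³N_a) = (76.1×10³)(3.9⁴)/(8·47.0³·7) = 3.028 N/mm
W = mg = 1 × 9.81 = 9.81 N
½kδ² − Wδ − Wh = 0 → δ = (W + √(W² + 2kWh))/k
δ = (9.81 + √(96.236 + 21744.1))/3.028 = (9.81 + 147.78)/3.028 = 52.045 mm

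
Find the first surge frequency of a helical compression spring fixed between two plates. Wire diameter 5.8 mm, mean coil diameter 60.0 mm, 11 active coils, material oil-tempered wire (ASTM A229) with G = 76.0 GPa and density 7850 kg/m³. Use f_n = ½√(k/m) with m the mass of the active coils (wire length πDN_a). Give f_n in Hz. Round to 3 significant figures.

51.3 Hz

k = Gd⁴/(8D³N_a) = (76.0×10³)(5.8⁴)/(8·60.0³·11) = 4.5247 N/mm = 4524.7 N/m
Wire length L = πDN_a = π·60.0·11 = 2073.5 mm
m = ρ·(πd²/4)·L = 7850 × 26.421×10⁻⁶ m² × 2.0735 m = 0.43004 kg
f_n = ½√(k/m) = 0.5·√(4524.7/0.43004) = 0.5·√(10522) = 51.287 Hz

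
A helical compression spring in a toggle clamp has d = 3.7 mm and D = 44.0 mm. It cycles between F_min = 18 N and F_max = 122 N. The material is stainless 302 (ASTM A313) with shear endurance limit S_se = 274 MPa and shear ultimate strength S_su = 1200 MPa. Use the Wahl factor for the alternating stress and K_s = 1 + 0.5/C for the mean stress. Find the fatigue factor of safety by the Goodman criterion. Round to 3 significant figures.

C = D/d = 44.0/3.7 = 11.8919; K_W = (4C−1)/(4C−4)+0.615/C = 1.1206; K_s = 1+0.5/C = 1.0420
F_a = (F_max−F_min)/2 = 52 N; F_m = (F_max+F_min)/2 = 70 N
τ_a = K_W·8F_aD/(πd³) = 1.1206 × 115.02 = 128.89 MPa
τ_m = K_s·8F_mD/(πd³) = 1.0420 × 154.84 = 161.35 MPa
Goodman: 1/n_f = τ_a/S_se + τ_m/S_su = 128.89/274 + 161.35/1200 = 0.47041 + 0.13446 = 0.60487
n_f = 1/0.60487 = 1.653

1.65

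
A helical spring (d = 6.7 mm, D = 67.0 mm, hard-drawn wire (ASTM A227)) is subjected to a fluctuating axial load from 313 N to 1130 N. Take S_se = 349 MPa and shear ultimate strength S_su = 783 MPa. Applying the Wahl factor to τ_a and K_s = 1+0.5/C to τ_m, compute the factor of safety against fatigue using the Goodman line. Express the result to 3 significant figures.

C = D/d = 67.0/6.7 = 10.0000; K_W = (4C−1)/(4C−4)+0.615/C = 1.1448; K_s = 1+0.5/C = 1.0500
F_a = (F_max−F_min)/2 = 408.5 N; F_m = (F_max+F_min)/2 = 721.5 N
τ_a = K_W·8F_aD/(πd³) = 1.1448 × 231.73 = 265.29 MPa
τ_m = K_s·8F_mD/(πd³) = 1.0500 × 409.29 = 429.75 MPa
Goodman: 1/n_f = τ_a/S_se + τ_m/S_su = 265.29/349 + 429.75/783 = 0.76015 + 0.54885 = 1.309
n_f = 1/1.309 = 0.7639

0.764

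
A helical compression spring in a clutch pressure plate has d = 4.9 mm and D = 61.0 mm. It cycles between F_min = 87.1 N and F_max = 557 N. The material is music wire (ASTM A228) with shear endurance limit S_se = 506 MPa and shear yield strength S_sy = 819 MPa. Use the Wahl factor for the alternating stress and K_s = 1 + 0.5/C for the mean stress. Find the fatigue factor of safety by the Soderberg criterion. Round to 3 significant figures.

C = D/d = 61.0/4.9 = 12.4490; K_W = (4C−1)/(4C−4)+0.615/C = 1.1149; K_s = 1+0.5/C = 1.0402
F_a = (F_max−F_min)/2 = 234.95 N; F_m = (F_max+F_min)/2 = 322.05 N
τ_a = K_W·8F_aD/(πd³) = 1.1149 × 310.21 = 345.86 MPa
τ_m = K_s·8F_mD/(πd³) = 1.0402 × 425.21 = 442.29 MPa
Soderberg: 1/n_f = τ_a/S_se + τ_m/S_sy = 345.86/506 + 442.29/819 = 0.68351 + 0.54004 = 1.2235
n_f = 1/1.2235 = 0.8173

0.817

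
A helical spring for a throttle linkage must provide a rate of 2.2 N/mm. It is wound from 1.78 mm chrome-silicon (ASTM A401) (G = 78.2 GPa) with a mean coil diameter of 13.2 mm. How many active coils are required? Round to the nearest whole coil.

N_a = Gd⁴/(8D³k) = (78.2×10³ × 1.78⁴)/(8 × 13.2³ × 2.2)
    = 785031 / 40479.4 = 19.39 → 19 coils

19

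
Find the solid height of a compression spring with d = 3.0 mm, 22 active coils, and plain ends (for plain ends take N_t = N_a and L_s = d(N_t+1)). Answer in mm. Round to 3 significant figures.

69.0 mm

plain ends: N_t = N_a = 22
L_s = d·(N_t+1) = 3.0 × 23 = 69 mm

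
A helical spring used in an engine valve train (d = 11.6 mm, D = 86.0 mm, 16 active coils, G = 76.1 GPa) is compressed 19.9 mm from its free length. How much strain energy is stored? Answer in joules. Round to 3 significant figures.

k = Gd⁴/(8D³N_a) = (76.1×10³)(11.6⁴)/(8·86.0³·16) = 16.924 N/mm
U = ½kδ² = 0.5 × 16.924 × 19.9² = 3351.1 N·mm = 3.3511 J

3.35 J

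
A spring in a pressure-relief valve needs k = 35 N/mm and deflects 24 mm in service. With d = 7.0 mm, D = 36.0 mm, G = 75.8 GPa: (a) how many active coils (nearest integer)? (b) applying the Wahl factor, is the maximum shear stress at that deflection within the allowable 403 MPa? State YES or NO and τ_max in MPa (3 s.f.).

(a) 14 coils; (b) YES, τ_max = 291 MPa

N_a = Gd⁴/(8D³k) = (75.8×10³)(7.0⁴)/(8·36.0³·35) = 13.93 → N_a = 14
Actual rate k = Gd⁴/(8D³·14) = 34.829 N/mm
Working load F = kδ = 34.829·24 = 835.89 N
C = 36.0/7.0 = 5.1429; K_W = (4C−1)/(4C−4)+0.615/C = 1.3006
τ_max = K_W·8FD/(πd³) = 1.3006·223.41 = 290.57 MPa
τ_max ≤ 403 MPa → acceptable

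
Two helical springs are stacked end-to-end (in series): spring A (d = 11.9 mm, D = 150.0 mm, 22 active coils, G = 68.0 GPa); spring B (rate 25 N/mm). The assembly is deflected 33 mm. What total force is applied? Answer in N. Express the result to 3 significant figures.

k_A = Gd⁴/(8D³N_a) = (68.0×10³)(11.9⁴)/(8·150.0³·22) = 2.2957 N/mm
Series: 1/k_eq = 1/2.2957 + 1/25 = 0.4756; k_eq = 2.1026 N/mm
F = k_eq·δ = 2.1026·33 = 69.386 N

69.4 N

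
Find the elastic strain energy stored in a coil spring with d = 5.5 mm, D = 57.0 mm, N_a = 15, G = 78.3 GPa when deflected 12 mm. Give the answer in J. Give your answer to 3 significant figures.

0.232 J

k = Gd⁴/(8D³N_a) = (78.3×10³)(5.5⁴)/(8·57.0³·15) = 3.2241 N/mm
U = ½kδ² = 0.5 × 3.2241 × 12² = 232.13 N·mm = 0.23213 J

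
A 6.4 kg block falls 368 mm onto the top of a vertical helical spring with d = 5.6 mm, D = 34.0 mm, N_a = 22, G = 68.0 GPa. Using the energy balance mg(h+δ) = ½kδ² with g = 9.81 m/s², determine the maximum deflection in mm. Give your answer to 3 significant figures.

k = Gd⁴/(8D³N_a) = (68.0×10³)(5.6⁴)/(8·34.0³·22) = 9.6674 N/mm
W = mg = 6.4 × 9.81 = 62.784 N
½kδ² − Wδ − Wh = 0 → δ = (W + √(W² + 2kWh))/k
δ = (62.784 + √(3941.8 + 446723))/9.6674 = (62.784 + 671.32)/9.6674 = 75.935 mm

75.9 mm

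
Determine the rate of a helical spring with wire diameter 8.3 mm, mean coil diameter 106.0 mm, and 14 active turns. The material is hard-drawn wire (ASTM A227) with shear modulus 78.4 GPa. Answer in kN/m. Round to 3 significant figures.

2.79 kN/m

k = Gd⁴/(8D³N_a) = (78.4×10³ × 8.3⁴) / (8 × 106.0³ × 14)
  = 3.72073e+08 / 1.33394e+08 = 2.7893 N/mm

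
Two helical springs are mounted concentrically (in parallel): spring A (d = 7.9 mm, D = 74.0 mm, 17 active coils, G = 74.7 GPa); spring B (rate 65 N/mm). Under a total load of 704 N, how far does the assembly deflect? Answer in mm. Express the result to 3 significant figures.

k_A = Gd⁴/(8D³N_a) = (74.7×10³)(7.9⁴)/(8·74.0³·17) = 5.2795 N/mm
Parallel: k_eq = 5.2795 + 65 = 70.28 N/mm
δ = F/k_eq = 704/70.28 = 10.017 mm

10.0 mm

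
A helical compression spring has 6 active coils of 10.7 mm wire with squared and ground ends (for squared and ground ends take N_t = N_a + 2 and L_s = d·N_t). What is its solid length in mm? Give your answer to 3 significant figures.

squared and ground ends: N_t = N_a + 2 = 6 + 2 = 8
L_s = d·N_t = 10.7 × 8 = 85.6 mm

85.6 mm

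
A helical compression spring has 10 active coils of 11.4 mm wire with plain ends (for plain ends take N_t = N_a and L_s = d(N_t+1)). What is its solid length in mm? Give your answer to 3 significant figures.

125 mm

plain ends: N_t = N_a = 10
L_s = d·(N_t+1) = 11.4 × 11 = 125.4 mm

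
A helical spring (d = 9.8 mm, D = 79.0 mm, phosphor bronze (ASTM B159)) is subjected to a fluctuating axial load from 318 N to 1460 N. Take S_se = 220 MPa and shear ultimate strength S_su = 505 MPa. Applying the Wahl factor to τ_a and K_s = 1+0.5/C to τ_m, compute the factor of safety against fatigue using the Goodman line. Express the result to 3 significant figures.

0.947

C = D/d = 79.0/9.8 = 8.0612; K_W = (4C−1)/(4C−4)+0.615/C = 1.1825; K_s = 1+0.5/C = 1.0620
F_a = (F_max−F_min)/2 = 571 N; F_m = (F_max+F_min)/2 = 889 N
τ_a = K_W·8F_aD/(πd³) = 1.1825 × 122.05 = 144.32 MPa
τ_m = K_s·8F_mD/(πd³) = 1.0620 × 190.02 = 201.8 MPa
Goodman: 1/n_f = τ_a/S_se + τ_m/S_su = 144.32/220 + 201.8/505 = 0.65600 + 0.39961 = 1.0556
n_f = 1/1.0556 = 0.9473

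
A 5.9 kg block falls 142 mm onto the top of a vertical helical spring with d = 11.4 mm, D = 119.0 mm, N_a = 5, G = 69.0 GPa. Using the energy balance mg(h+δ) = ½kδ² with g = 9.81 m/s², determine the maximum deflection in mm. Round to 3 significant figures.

k = Gd⁴/(8D³N_a) = (69.0×10³)(11.4⁴)/(8·119.0³·5) = 17.289 N/mm
W = mg = 5.9 × 9.81 = 57.879 N
½kδ² − Wδ − Wh = 0 → δ = (W + √(W² + 2kWh))/k
δ = (57.879 + √(3350 + 284189))/17.289 = (57.879 + 536.23)/17.289 = 34.363 mm

34.4 mm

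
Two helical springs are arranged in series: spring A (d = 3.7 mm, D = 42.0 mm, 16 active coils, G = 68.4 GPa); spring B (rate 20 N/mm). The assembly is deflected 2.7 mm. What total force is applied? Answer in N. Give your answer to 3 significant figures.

k_A = Gd⁴/(8D³N_a) = (68.4×10³)(3.7⁴)/(8·42.0³·16) = 1.3518 N/mm
Series: 1/k_eq = 1/1.3518 + 1/20 = 0.78977; k_eq = 1.2662 N/mm
F = k_eq·δ = 1.2662·2.7 = 3.4187 N

3.42 N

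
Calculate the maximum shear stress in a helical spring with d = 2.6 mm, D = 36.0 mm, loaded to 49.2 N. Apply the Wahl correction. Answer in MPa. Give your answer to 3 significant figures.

Spring index C = D/d = 36.0/2.6 = 13.8462
K_W = (4C−1)/(4C−4) + 0.615/C = 54.385/51.385 + 0.0444 = 1.1028
τ₀ = 8FD/(πd³) = 8·49.2·36.0/(π·2.6³) = 14169.6/55.217 = 256.62 MPa
τ_max = K·τ₀ = 1.1028 × 256.62 = 283 MPa

283 MPa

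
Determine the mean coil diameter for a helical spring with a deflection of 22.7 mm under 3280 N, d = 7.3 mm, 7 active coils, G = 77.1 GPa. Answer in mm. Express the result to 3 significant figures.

30.0 mm

Required rate k = F/δ = 3280/22.7 = 144.49 N/mm
D = (Gd⁴/(8N_a·k))^(1/3) = (77.1×10³·7.3⁴/(8·7·144.49))^(1/3)
  = (27058.9)^(1/3) = 30.0218 mm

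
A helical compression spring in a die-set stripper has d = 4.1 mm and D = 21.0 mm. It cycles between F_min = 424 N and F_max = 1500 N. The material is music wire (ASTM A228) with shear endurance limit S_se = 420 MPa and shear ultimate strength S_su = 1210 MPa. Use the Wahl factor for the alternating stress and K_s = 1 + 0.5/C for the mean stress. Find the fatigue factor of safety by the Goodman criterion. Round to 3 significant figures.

0.507

C = D/d = 21.0/4.1 = 5.1220; K_W = (4C−1)/(4C−4)+0.615/C = 1.3020; K_s = 1+0.5/C = 1.0976
F_a = (F_max−F_min)/2 = 538 N; F_m = (F_max+F_min)/2 = 962 N
τ_a = K_W·8F_aD/(πd³) = 1.3020 × 417.44 = 543.51 MPa
τ_m = K_s·8F_mD/(πd³) = 1.0976 × 746.42 = 819.28 MPa
Goodman: 1/n_f = τ_a/S_se + τ_m/S_su = 543.51/420 + 819.28/1210 = 1.29408 + 0.67709 = 1.9712
n_f = 1/1.9712 = 0.5073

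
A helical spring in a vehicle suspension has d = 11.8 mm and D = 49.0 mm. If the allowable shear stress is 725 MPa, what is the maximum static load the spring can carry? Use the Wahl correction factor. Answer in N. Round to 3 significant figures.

6890 N

C = D/d = 49.0/11.8 = 4.1525
K_W = (4C−1)/(4C−4) + 0.615/C = 15.610/12.610 + 0.1481 = 1.3860
τ_max = K·8FD/(πd³) → F_max = τ_allow·πd³/(8DK)
F_max = 725·π·11.8³/(8·49.0·1.3860) = 3.7423e+06/543.31 = 6887.8 N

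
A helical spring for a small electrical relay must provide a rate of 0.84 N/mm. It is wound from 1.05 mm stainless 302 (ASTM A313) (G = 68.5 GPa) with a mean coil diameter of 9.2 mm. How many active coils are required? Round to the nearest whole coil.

N_a = Gd⁴/(8D³k) = (68.5×10³ × 1.05⁴)/(8 × 9.2³ × 0.84)
    = 83262.2 / 5232.78 = 15.91 → 16 coils

16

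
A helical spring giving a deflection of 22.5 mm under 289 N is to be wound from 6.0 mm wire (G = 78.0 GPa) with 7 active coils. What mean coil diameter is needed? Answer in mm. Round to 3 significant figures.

52.0 mm

Required rate k = F/δ = 289/22.5 = 12.844 N/mm
D = (Gd⁴/(8N_a·k))^(1/3) = (78.0×10³·6.0⁴/(8·7·12.844))^(1/3)
  = (140539)^(1/3) = 51.9915 mm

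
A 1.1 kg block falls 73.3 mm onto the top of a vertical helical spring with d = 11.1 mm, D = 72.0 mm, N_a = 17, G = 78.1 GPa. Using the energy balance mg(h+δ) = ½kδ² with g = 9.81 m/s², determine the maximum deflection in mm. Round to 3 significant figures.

k = Gd⁴/(8D³N_a) = (78.1×10³)(11.1⁴)/(8·72.0³·17) = 23.356 N/mm
W = mg = 1.1 × 9.81 = 10.791 N
½kδ² − Wδ − Wh = 0 → δ = (W + √(W² + 2kWh))/k
δ = (10.791 + √(116.45 + 36949))/23.356 = (10.791 + 192.52)/23.356 = 8.7049 mm

8.70 mm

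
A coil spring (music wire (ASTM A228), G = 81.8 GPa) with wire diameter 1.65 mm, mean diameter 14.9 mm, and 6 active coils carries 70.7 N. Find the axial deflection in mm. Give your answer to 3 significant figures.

18.5 mm

k = Gd⁴/(8D³N_a) = (81.8×10³)(1.65⁴)/(8·14.9³·6) = 3.8185 N/mm
δ = F/k = 70.7 / 3.8185 = 18.515 mm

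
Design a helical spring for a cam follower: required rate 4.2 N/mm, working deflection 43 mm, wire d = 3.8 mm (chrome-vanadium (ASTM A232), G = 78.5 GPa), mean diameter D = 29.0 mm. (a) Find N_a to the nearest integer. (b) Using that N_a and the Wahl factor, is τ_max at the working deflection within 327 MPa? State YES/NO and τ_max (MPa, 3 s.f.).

(a) 20 coils; (b) YES, τ_max = 290 MPa

N_a = Gd⁴/(8D³k) = (78.5×10³)(3.8⁴)/(8·29.0³·4.2) = 19.97 → N_a = 20
Actual rate k = Gd⁴/(8D³·20) = 4.1946 N/mm
Working load F = kδ = 4.1946·43 = 180.37 N
C = 29.0/3.8 = 7.6316; K_W = (4C−1)/(4C−4)+0.615/C = 1.1937
τ_max = K_W·8FD/(πd³) = 1.1937·242.74 = 289.76 MPa
τ_max ≤ 327 MPa → acceptable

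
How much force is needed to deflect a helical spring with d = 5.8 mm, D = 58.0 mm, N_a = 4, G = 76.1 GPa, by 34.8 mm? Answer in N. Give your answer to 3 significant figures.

k = Gd⁴/(8D³N_a) = (76.1×10³)(5.8⁴)/(8·58.0³·4) = 13.793 N/mm
F = k·δ = 13.793 × 34.8 = 480 N

480 N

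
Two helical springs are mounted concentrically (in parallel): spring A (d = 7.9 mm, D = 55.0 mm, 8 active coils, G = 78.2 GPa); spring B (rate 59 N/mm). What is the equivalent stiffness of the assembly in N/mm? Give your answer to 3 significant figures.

87.6 N/mm

k_A = Gd⁴/(8D³N_a) = (78.2×10³)(7.9⁴)/(8·55.0³·8) = 28.605 N/mm
Parallel: k_eq = 28.605 + 59 = 87.605 N/mm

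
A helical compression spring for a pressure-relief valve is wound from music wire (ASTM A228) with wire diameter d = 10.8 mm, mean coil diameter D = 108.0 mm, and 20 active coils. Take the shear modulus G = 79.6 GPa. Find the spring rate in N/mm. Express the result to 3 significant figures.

5.37 N/mm

k = Gd⁴/(8D³N_a) = (79.6×10³ × 10.8⁴) / (8 × 108.0³ × 20)
  = 1.08295e+09 / 2.01554e+08 = 5.373 N/mm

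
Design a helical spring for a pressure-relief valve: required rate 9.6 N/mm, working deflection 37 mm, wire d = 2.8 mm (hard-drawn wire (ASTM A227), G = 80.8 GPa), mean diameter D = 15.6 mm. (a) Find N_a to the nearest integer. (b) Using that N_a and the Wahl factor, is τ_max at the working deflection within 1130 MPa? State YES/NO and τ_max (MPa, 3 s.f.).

N_a = Gd⁴/(8D³k) = (80.8×10³)(2.8⁴)/(8·15.6³·9.6) = 17.03 → N_a = 17
Actual rate k = Gd⁴/(8D³·17) = 9.619 N/mm
Working load F = kδ = 9.619·37 = 355.9 N
C = 15.6/2.8 = 5.5714; K_W = (4C−1)/(4C−4)+0.615/C = 1.2744
τ_max = K_W·8FD/(πd³) = 1.2744·644.06 = 820.81 MPa
τ_max ≤ 1130 MPa → acceptable

(a) 17 coils; (b) YES, τ_max = 821 MPa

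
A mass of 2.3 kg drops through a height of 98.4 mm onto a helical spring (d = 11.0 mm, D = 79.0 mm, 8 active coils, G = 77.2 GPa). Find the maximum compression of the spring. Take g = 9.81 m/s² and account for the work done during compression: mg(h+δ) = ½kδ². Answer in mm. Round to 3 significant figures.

11.8 mm

k = Gd⁴/(8D³N_a) = (77.2×10³)(11.0⁴)/(8·79.0³·8) = 35.82 N/mm
W = mg = 2.3 × 9.81 = 22.563 N
½kδ² − Wδ − Wh = 0 → δ = (W + √(W² + 2kWh))/k
δ = (22.563 + √(509.09 + 159056))/35.82 = (22.563 + 399.46)/35.82 = 11.782 mm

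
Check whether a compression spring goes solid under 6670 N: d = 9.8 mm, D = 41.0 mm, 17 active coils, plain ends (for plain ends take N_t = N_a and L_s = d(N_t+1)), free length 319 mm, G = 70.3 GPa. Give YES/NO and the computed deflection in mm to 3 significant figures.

k = Gd⁴/(8D³N_a) = (70.3×10³)(9.8⁴)/(8·41.0³·17) = 69.178 N/mm
N_t = 17; L_s = 9.8·18 = 176.4 mm; δ_solid = L₀ − L_s = 319 − 176.4 = 142.6 mm
δ = F/k = 6670/69.178 = 96.418 mm
δ < δ_solid → spring does not go solid

NO, δ = 96.4 mm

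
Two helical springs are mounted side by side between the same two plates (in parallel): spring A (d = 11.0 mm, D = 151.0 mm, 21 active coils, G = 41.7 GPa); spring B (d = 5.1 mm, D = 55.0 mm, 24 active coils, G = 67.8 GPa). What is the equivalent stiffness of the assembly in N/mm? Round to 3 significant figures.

2.49 N/mm

k_A = Gd⁴/(8D³N_a) = (41.7×10³)(11.0⁴)/(8·151.0³·21) = 1.0555 N/mm
k_B = Gd⁴/(8D³N_a) = (67.8×10³)(5.1⁴)/(8·55.0³·24) = 1.4359 N/mm
Parallel: k_eq = 1.0555 + 1.4359 = 2.4914 N/mm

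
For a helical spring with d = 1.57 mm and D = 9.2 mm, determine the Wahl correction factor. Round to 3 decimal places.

1.259

C = D/d = 9.2/1.57 = 5.8599
K_W = (4C−1)/(4C−4) + 0.615/C = 22.439/19.439 + 0.1050 = 1.2593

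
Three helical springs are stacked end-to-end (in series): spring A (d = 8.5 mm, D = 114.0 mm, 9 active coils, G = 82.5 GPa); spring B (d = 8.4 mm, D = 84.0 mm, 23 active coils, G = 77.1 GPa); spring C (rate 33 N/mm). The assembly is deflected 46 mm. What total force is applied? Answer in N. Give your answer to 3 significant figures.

81.8 N

k_A = Gd⁴/(8D³N_a) = (82.5×10³)(8.5⁴)/(8·114.0³·9) = 4.0372 N/mm
k_B = Gd⁴/(8D³N_a) = (77.1×10³)(8.4⁴)/(8·84.0³·23) = 3.5198 N/mm
Series: 1/k_eq = 1/4.0372 + 1/3.5198 + 1/33 = 0.56211; k_eq = 1.779 N/mm
F = k_eq·δ = 1.779·46 = 81.835 N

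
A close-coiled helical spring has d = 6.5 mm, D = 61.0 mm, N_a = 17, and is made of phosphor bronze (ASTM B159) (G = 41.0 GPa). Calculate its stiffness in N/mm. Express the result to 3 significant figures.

2.37 N/mm

k = Gd⁴/(8D³N_a) = (41.0×10³ × 6.5⁴) / (8 × 61.0³ × 17)
  = 7.31876e+07 / 3.08694e+07 = 2.3709 N/mm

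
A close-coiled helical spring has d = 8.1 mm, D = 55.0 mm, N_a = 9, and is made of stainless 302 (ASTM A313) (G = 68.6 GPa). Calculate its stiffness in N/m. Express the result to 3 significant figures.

k = Gd⁴/(8D³N_a) = (68.6×10³ × 8.1⁴) / (8 × 55.0³ × 9)
  = 2.95301e+08 / 1.1979e+07 = 24.652 N/mm = 24652 N/m

24700 N/m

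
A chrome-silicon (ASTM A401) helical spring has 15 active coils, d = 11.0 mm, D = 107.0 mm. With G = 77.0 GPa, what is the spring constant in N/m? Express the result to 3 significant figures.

7670 N/m

k = Gd⁴/(8D³N_a) = (77.0×10³ × 11.0⁴) / (8 × 107.0³ × 15)
  = 1.12736e+09 / 1.47005e+08 = 7.6688 N/mm = 7668.8 N/m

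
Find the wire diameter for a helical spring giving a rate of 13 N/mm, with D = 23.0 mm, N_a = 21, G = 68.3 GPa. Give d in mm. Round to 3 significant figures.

d = (8D³N_a·k / G)^(1/4) = (8·23.0³·21·13 / (68.3×10³))^0.25
  = (389.06)^0.25 = 4.4412 mm

4.44 mm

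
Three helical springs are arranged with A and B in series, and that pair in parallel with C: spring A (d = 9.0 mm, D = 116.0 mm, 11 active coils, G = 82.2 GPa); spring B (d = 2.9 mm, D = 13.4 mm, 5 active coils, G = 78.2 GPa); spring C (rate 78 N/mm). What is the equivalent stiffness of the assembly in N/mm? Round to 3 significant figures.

81.7 N/mm

k_A = Gd⁴/(8D³N_a) = (82.2×10³)(9.0⁴)/(8·116.0³·11) = 3.9263 N/mm
k_B = Gd⁴/(8D³N_a) = (78.2×10³)(2.9⁴)/(8·13.4³·5) = 57.468 N/mm
Springs A,B series: k_AB = 1/(1/3.9263+1/57.468) = 3.6752 N/mm; parallel with C: k_eq = 3.6752+78 = 81.675 N/mm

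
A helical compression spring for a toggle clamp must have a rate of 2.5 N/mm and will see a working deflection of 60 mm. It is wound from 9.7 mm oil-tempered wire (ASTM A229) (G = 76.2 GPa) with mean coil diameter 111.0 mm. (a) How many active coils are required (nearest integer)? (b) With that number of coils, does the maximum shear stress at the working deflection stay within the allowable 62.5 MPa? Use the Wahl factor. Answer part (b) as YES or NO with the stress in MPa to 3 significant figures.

(a) 25 coils; (b) YES, τ_max = 51.6 MPa

N_a = Gd⁴/(8D³k) = (76.2×10³)(9.7⁴)/(8·111.0³·2.5) = 24.66 → N_a = 25
Actual rate k = Gd⁴/(8D³·25) = 2.4663 N/mm
Working load F = kδ = 2.4663·60 = 147.98 N
C = 111.0/9.7 = 11.4433; K_W = (4C−1)/(4C−4)+0.615/C = 1.1256
τ_max = K_W·8FD/(πd³) = 1.1256·45.829 = 51.583 MPa
τ_max ≤ 62.5 MPa → acceptable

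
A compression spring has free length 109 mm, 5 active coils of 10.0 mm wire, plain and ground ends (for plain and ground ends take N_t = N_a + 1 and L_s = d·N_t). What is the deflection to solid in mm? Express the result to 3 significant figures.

N_t = 6; L_s = 10.0·6 = 60 mm
δ_solid = L₀ − L_s = 109 − 60 = 49 mm

49.0 mm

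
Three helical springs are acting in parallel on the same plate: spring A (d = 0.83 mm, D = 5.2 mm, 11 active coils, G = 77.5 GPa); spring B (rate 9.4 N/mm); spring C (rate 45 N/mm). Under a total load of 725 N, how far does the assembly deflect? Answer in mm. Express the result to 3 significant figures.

k_A = Gd⁴/(8D³N_a) = (77.5×10³)(0.83⁴)/(8·5.2³·11) = 2.9725 N/mm
Parallel: k_eq = 2.9725 + 9.4 + 45 = 57.372 N/mm
δ = F/k_eq = 725/57.372 = 12.637 mm

12.6 mm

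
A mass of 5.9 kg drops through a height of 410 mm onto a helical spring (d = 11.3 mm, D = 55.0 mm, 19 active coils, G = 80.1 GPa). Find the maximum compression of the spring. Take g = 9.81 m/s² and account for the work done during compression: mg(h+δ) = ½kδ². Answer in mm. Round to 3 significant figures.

k = Gd⁴/(8D³N_a) = (80.1×10³)(11.3⁴)/(8·55.0³·19) = 51.643 N/mm
W = mg = 5.9 × 9.81 = 57.879 N
½kδ² − Wδ − Wh = 0 → δ = (W + √(W² + 2kWh))/k
δ = (57.879 + √(3350 + 2.45103e+06))/51.643 = (57.879 + 1566.6)/51.643 = 31.457 mm

31.5 mm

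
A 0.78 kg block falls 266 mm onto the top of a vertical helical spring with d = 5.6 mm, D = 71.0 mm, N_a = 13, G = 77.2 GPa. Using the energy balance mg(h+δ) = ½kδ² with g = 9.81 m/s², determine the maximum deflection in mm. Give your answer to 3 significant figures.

48.6 mm

k = Gd⁴/(8D³N_a) = (77.2×10³)(5.6⁴)/(8·71.0³·13) = 2.0397 N/mm
W = mg = 0.78 × 9.81 = 7.6518 N
½kδ² − Wδ − Wh = 0 → δ = (W + √(W² + 2kWh))/k
δ = (7.6518 + √(58.55 + 8303.02))/2.0397 = (7.6518 + 91.442)/2.0397 = 48.583 mm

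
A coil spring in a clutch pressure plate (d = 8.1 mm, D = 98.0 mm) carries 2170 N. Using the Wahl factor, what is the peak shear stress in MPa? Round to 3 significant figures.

Spring index C = D/d = 98.0/8.1 = 12.0988
K_W = (4C−1)/(4C−4) + 0.615/C = 47.395/44.395 + 0.0508 = 1.1184
τ₀ = 8FD/(πd³) = 8·2170·98.0/(π·8.1³) = 1.70128e+06/1669.6 = 1019 MPa
τ_max = K·τ₀ = 1.1184 × 1019 = 1139.6 MPa

1140 MPa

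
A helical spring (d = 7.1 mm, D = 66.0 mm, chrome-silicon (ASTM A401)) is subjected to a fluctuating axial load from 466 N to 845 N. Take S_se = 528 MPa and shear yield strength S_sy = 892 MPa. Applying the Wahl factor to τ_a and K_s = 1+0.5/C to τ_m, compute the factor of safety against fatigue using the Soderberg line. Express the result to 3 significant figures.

C = D/d = 66.0/7.1 = 9.2958; K_W = (4C−1)/(4C−4)+0.615/C = 1.1566; K_s = 1+0.5/C = 1.0538
F_a = (F_max−F_min)/2 = 189.5 N; F_m = (F_max+F_min)/2 = 655.5 N
τ_a = K_W·8F_aD/(πd³) = 1.1566 × 88.985 = 102.92 MPa
τ_m = K_s·8F_mD/(πd³) = 1.0538 × 307.81 = 324.37 MPa
Soderberg: 1/n_f = τ_a/S_se + τ_m/S_sy = 102.92/528 + 324.37/892 = 0.19492 + 0.36364 = 0.55856
n_f = 1/0.55856 = 1.79

1.79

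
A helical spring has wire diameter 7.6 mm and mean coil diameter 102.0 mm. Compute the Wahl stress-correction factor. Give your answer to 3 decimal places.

C = D/d = 102.0/7.6 = 13.4211
K_W = (4C−1)/(4C−4) + 0.615/C = 52.684/49.684 + 0.0458 = 1.1062

1.106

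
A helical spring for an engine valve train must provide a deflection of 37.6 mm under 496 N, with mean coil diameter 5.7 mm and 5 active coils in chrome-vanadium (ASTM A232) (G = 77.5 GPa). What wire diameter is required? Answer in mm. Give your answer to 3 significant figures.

Required rate k = F/δ = 496/37.6 = 13.191 N/mm
d = (8D³N_a·k / G)^(1/4) = (8·5.7³·5·13.191 / (77.5×10³))^0.25
  = (1.2609)^0.25 = 1.0597 mm

1.06 mm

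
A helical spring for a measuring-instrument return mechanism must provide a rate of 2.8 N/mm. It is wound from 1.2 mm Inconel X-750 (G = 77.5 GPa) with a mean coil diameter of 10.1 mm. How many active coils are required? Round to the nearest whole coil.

N_a = Gd⁴/(8D³k) = (77.5×10³ × 1.2⁴)/(8 × 10.1³ × 2.8)
    = 160704 / 23078.7 = 6.963 → 7 coils

7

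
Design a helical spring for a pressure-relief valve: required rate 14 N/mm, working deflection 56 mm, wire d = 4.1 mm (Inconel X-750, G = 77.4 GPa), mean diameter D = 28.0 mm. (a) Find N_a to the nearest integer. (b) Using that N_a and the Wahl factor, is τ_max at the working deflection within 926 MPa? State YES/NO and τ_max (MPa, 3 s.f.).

N_a = Gd⁴/(8D³k) = (77.4×10³)(4.1⁴)/(8·28.0³·14) = 8.896 → N_a = 9
Actual rate k = Gd⁴/(8D³·9) = 13.838 N/mm
Working load F = kδ = 13.838·56 = 774.92 N
C = 28.0/4.1 = 6.8293; K_W = (4C−1)/(4C−4)+0.615/C = 1.2187
τ_max = K_W·8FD/(πd³) = 1.2187·801.69 = 977.03 MPa
τ_max > 926 MPa → exceeds allowable

(a) 9 coils; (b) NO, τ_max = 977 MPa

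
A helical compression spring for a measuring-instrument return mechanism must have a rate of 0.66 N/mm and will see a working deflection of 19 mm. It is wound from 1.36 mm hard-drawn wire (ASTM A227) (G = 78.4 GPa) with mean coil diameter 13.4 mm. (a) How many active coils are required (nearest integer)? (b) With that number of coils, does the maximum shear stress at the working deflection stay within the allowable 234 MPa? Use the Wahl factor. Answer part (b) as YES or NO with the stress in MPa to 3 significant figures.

(a) 21 coils; (b) YES, τ_max = 196 MPa

N_a = Gd⁴/(8D³k) = (78.4×10³)(1.36⁴)/(8·13.4³·0.66) = 21.11 → N_a = 21
Actual rate k = Gd⁴/(8D³·21) = 0.66351 N/mm
Working load F = kδ = 0.66351·19 = 12.607 N
C = 13.4/1.36 = 9.8529; K_W = (4C−1)/(4C−4)+0.615/C = 1.1471
τ_max = K_W·8FD/(πd³) = 1.1471·171.01 = 196.18 MPa
τ_max ≤ 234 MPa → acceptable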